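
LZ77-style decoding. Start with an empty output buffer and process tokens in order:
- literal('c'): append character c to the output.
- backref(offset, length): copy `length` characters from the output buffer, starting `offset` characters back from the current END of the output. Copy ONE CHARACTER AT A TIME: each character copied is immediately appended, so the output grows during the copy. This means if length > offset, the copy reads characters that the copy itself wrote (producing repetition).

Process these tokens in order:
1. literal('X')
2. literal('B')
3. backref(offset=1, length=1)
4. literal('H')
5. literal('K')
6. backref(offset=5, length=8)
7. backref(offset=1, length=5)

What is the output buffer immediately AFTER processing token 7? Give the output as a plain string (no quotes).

Answer: XBBHKXBBHKXBBBBBBB

Derivation:
Token 1: literal('X'). Output: "X"
Token 2: literal('B'). Output: "XB"
Token 3: backref(off=1, len=1). Copied 'B' from pos 1. Output: "XBB"
Token 4: literal('H'). Output: "XBBH"
Token 5: literal('K'). Output: "XBBHK"
Token 6: backref(off=5, len=8) (overlapping!). Copied 'XBBHKXBB' from pos 0. Output: "XBBHKXBBHKXBB"
Token 7: backref(off=1, len=5) (overlapping!). Copied 'BBBBB' from pos 12. Output: "XBBHKXBBHKXBBBBBBB"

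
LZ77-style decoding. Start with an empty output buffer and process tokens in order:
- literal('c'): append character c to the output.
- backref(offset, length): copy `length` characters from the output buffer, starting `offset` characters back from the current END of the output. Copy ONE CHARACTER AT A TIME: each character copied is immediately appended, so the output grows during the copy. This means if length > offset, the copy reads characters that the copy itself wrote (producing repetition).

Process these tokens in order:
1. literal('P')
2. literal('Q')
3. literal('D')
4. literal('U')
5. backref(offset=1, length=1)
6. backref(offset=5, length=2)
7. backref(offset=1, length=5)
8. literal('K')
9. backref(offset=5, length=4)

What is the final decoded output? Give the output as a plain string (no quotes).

Answer: PQDUUPQQQQQQKQQQQ

Derivation:
Token 1: literal('P'). Output: "P"
Token 2: literal('Q'). Output: "PQ"
Token 3: literal('D'). Output: "PQD"
Token 4: literal('U'). Output: "PQDU"
Token 5: backref(off=1, len=1). Copied 'U' from pos 3. Output: "PQDUU"
Token 6: backref(off=5, len=2). Copied 'PQ' from pos 0. Output: "PQDUUPQ"
Token 7: backref(off=1, len=5) (overlapping!). Copied 'QQQQQ' from pos 6. Output: "PQDUUPQQQQQQ"
Token 8: literal('K'). Output: "PQDUUPQQQQQQK"
Token 9: backref(off=5, len=4). Copied 'QQQQ' from pos 8. Output: "PQDUUPQQQQQQKQQQQ"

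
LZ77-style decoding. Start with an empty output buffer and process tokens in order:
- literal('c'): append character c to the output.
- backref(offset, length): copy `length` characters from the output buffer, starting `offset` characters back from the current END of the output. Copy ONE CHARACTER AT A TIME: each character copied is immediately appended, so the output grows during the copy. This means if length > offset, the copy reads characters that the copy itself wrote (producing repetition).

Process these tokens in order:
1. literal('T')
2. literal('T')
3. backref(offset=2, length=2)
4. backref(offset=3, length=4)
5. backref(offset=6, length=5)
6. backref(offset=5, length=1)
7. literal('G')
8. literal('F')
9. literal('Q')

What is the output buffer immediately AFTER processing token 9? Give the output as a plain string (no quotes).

Answer: TTTTTTTTTTTTTTGFQ

Derivation:
Token 1: literal('T'). Output: "T"
Token 2: literal('T'). Output: "TT"
Token 3: backref(off=2, len=2). Copied 'TT' from pos 0. Output: "TTTT"
Token 4: backref(off=3, len=4) (overlapping!). Copied 'TTTT' from pos 1. Output: "TTTTTTTT"
Token 5: backref(off=6, len=5). Copied 'TTTTT' from pos 2. Output: "TTTTTTTTTTTTT"
Token 6: backref(off=5, len=1). Copied 'T' from pos 8. Output: "TTTTTTTTTTTTTT"
Token 7: literal('G'). Output: "TTTTTTTTTTTTTTG"
Token 8: literal('F'). Output: "TTTTTTTTTTTTTTGF"
Token 9: literal('Q'). Output: "TTTTTTTTTTTTTTGFQ"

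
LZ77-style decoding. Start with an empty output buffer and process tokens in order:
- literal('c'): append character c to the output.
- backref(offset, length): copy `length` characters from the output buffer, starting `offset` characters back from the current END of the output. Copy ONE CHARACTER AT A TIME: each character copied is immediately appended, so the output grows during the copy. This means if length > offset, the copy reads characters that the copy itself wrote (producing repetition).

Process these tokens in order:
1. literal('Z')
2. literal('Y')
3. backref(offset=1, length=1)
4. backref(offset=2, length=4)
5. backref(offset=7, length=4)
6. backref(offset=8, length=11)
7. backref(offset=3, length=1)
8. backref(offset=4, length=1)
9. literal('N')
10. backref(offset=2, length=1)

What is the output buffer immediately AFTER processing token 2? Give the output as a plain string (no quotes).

Answer: ZY

Derivation:
Token 1: literal('Z'). Output: "Z"
Token 2: literal('Y'). Output: "ZY"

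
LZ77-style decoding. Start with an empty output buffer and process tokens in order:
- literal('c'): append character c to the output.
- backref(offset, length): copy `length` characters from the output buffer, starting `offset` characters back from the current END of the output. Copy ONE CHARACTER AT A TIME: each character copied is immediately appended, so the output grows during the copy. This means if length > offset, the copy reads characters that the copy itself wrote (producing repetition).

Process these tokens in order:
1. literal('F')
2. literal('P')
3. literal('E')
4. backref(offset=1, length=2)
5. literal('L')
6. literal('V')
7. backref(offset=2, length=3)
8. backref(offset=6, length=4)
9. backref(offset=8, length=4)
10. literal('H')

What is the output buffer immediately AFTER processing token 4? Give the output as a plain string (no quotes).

Token 1: literal('F'). Output: "F"
Token 2: literal('P'). Output: "FP"
Token 3: literal('E'). Output: "FPE"
Token 4: backref(off=1, len=2) (overlapping!). Copied 'EE' from pos 2. Output: "FPEEE"

Answer: FPEEE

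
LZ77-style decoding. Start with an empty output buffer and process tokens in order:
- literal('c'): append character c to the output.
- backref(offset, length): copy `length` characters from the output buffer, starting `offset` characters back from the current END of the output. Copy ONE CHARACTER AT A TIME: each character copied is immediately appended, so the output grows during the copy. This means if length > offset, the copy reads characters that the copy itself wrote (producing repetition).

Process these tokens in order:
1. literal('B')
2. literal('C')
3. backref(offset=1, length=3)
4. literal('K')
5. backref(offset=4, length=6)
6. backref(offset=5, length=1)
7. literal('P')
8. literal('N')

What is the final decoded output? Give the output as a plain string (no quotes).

Token 1: literal('B'). Output: "B"
Token 2: literal('C'). Output: "BC"
Token 3: backref(off=1, len=3) (overlapping!). Copied 'CCC' from pos 1. Output: "BCCCC"
Token 4: literal('K'). Output: "BCCCCK"
Token 5: backref(off=4, len=6) (overlapping!). Copied 'CCCKCC' from pos 2. Output: "BCCCCKCCCKCC"
Token 6: backref(off=5, len=1). Copied 'C' from pos 7. Output: "BCCCCKCCCKCCC"
Token 7: literal('P'). Output: "BCCCCKCCCKCCCP"
Token 8: literal('N'). Output: "BCCCCKCCCKCCCPN"

Answer: BCCCCKCCCKCCCPN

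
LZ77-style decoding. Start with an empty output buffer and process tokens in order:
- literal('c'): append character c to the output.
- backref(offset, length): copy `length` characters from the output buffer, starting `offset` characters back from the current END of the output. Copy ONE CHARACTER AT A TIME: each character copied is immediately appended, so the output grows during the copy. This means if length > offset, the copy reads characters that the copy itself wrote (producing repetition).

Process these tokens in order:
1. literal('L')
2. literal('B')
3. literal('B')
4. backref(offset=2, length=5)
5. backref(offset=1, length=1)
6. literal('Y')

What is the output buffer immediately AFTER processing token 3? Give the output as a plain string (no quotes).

Answer: LBB

Derivation:
Token 1: literal('L'). Output: "L"
Token 2: literal('B'). Output: "LB"
Token 3: literal('B'). Output: "LBB"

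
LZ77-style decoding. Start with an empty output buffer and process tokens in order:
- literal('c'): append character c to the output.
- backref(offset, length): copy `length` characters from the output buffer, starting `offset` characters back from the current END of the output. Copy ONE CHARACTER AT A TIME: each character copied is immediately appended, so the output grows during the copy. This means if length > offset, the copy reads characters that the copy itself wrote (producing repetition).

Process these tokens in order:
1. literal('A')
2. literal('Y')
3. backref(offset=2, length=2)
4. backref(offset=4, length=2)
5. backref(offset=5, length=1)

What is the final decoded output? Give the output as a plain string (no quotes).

Answer: AYAYAYY

Derivation:
Token 1: literal('A'). Output: "A"
Token 2: literal('Y'). Output: "AY"
Token 3: backref(off=2, len=2). Copied 'AY' from pos 0. Output: "AYAY"
Token 4: backref(off=4, len=2). Copied 'AY' from pos 0. Output: "AYAYAY"
Token 5: backref(off=5, len=1). Copied 'Y' from pos 1. Output: "AYAYAYY"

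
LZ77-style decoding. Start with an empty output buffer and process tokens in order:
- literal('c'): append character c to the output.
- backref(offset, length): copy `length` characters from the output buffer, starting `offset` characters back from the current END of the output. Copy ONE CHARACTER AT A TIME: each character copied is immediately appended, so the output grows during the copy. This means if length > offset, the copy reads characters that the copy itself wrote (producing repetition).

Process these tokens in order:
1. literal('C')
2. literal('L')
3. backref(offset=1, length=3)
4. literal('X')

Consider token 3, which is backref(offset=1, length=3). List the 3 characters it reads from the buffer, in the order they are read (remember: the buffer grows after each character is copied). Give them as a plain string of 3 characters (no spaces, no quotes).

Answer: LLL

Derivation:
Token 1: literal('C'). Output: "C"
Token 2: literal('L'). Output: "CL"
Token 3: backref(off=1, len=3). Buffer before: "CL" (len 2)
  byte 1: read out[1]='L', append. Buffer now: "CLL"
  byte 2: read out[2]='L', append. Buffer now: "CLLL"
  byte 3: read out[3]='L', append. Buffer now: "CLLLL"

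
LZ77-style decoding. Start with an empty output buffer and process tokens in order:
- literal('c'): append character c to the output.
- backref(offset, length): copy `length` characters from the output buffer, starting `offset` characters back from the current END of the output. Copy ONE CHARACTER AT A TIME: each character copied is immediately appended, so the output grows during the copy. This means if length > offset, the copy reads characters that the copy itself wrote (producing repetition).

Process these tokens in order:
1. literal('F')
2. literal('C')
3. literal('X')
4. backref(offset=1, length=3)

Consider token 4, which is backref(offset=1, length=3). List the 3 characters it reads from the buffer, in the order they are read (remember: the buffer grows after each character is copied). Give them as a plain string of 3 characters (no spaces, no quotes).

Answer: XXX

Derivation:
Token 1: literal('F'). Output: "F"
Token 2: literal('C'). Output: "FC"
Token 3: literal('X'). Output: "FCX"
Token 4: backref(off=1, len=3). Buffer before: "FCX" (len 3)
  byte 1: read out[2]='X', append. Buffer now: "FCXX"
  byte 2: read out[3]='X', append. Buffer now: "FCXXX"
  byte 3: read out[4]='X', append. Buffer now: "FCXXXX"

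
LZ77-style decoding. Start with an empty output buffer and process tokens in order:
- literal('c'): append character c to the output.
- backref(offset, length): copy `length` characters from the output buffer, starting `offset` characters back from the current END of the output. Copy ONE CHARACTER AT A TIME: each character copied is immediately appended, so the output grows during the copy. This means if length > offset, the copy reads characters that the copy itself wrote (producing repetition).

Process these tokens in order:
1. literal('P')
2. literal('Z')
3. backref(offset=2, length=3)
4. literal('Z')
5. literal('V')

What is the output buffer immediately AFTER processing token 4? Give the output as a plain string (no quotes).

Answer: PZPZPZ

Derivation:
Token 1: literal('P'). Output: "P"
Token 2: literal('Z'). Output: "PZ"
Token 3: backref(off=2, len=3) (overlapping!). Copied 'PZP' from pos 0. Output: "PZPZP"
Token 4: literal('Z'). Output: "PZPZPZ"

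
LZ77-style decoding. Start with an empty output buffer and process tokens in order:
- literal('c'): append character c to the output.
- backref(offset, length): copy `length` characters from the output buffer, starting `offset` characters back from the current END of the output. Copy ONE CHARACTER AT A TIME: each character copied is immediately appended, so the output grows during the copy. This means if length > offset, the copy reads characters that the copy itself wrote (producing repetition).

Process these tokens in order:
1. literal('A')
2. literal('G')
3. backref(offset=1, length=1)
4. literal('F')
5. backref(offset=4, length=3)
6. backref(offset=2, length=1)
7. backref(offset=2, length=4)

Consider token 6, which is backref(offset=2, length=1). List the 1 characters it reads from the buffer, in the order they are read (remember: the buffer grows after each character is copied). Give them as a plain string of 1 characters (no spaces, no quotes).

Token 1: literal('A'). Output: "A"
Token 2: literal('G'). Output: "AG"
Token 3: backref(off=1, len=1). Copied 'G' from pos 1. Output: "AGG"
Token 4: literal('F'). Output: "AGGF"
Token 5: backref(off=4, len=3). Copied 'AGG' from pos 0. Output: "AGGFAGG"
Token 6: backref(off=2, len=1). Buffer before: "AGGFAGG" (len 7)
  byte 1: read out[5]='G', append. Buffer now: "AGGFAGGG"

Answer: G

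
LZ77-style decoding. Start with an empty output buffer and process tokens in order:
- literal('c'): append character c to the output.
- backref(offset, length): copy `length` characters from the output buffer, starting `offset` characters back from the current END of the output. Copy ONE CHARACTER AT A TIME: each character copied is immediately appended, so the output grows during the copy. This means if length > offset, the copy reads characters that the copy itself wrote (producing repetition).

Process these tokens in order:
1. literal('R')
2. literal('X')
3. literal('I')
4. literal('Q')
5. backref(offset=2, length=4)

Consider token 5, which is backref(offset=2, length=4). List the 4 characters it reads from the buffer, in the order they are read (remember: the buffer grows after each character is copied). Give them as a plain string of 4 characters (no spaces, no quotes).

Answer: IQIQ

Derivation:
Token 1: literal('R'). Output: "R"
Token 2: literal('X'). Output: "RX"
Token 3: literal('I'). Output: "RXI"
Token 4: literal('Q'). Output: "RXIQ"
Token 5: backref(off=2, len=4). Buffer before: "RXIQ" (len 4)
  byte 1: read out[2]='I', append. Buffer now: "RXIQI"
  byte 2: read out[3]='Q', append. Buffer now: "RXIQIQ"
  byte 3: read out[4]='I', append. Buffer now: "RXIQIQI"
  byte 4: read out[5]='Q', append. Buffer now: "RXIQIQIQ"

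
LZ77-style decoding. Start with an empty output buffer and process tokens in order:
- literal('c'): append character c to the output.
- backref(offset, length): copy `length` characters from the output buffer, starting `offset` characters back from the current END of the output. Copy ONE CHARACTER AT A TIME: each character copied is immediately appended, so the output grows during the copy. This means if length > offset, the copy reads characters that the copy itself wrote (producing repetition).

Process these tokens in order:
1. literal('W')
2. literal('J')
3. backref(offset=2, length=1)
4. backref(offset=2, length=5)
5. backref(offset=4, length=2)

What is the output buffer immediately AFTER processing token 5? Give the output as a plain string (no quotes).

Token 1: literal('W'). Output: "W"
Token 2: literal('J'). Output: "WJ"
Token 3: backref(off=2, len=1). Copied 'W' from pos 0. Output: "WJW"
Token 4: backref(off=2, len=5) (overlapping!). Copied 'JWJWJ' from pos 1. Output: "WJWJWJWJ"
Token 5: backref(off=4, len=2). Copied 'WJ' from pos 4. Output: "WJWJWJWJWJ"

Answer: WJWJWJWJWJ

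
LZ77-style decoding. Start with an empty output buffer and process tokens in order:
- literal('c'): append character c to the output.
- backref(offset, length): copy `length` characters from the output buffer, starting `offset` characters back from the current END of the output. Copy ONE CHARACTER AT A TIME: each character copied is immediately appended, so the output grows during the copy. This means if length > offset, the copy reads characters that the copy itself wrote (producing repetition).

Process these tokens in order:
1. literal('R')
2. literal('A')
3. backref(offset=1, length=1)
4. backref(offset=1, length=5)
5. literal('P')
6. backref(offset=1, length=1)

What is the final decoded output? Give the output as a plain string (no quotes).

Token 1: literal('R'). Output: "R"
Token 2: literal('A'). Output: "RA"
Token 3: backref(off=1, len=1). Copied 'A' from pos 1. Output: "RAA"
Token 4: backref(off=1, len=5) (overlapping!). Copied 'AAAAA' from pos 2. Output: "RAAAAAAA"
Token 5: literal('P'). Output: "RAAAAAAAP"
Token 6: backref(off=1, len=1). Copied 'P' from pos 8. Output: "RAAAAAAAPP"

Answer: RAAAAAAAPP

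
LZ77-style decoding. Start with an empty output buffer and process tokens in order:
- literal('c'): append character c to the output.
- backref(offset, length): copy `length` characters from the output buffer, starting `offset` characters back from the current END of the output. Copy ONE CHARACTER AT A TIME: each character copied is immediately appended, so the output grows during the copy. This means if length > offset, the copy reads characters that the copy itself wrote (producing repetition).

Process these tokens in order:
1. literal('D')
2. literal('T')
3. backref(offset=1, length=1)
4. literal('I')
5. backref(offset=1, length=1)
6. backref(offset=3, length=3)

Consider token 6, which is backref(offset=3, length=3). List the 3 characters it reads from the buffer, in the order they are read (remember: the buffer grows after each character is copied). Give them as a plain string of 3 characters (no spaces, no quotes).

Answer: TII

Derivation:
Token 1: literal('D'). Output: "D"
Token 2: literal('T'). Output: "DT"
Token 3: backref(off=1, len=1). Copied 'T' from pos 1. Output: "DTT"
Token 4: literal('I'). Output: "DTTI"
Token 5: backref(off=1, len=1). Copied 'I' from pos 3. Output: "DTTII"
Token 6: backref(off=3, len=3). Buffer before: "DTTII" (len 5)
  byte 1: read out[2]='T', append. Buffer now: "DTTIIT"
  byte 2: read out[3]='I', append. Buffer now: "DTTIITI"
  byte 3: read out[4]='I', append. Buffer now: "DTTIITII"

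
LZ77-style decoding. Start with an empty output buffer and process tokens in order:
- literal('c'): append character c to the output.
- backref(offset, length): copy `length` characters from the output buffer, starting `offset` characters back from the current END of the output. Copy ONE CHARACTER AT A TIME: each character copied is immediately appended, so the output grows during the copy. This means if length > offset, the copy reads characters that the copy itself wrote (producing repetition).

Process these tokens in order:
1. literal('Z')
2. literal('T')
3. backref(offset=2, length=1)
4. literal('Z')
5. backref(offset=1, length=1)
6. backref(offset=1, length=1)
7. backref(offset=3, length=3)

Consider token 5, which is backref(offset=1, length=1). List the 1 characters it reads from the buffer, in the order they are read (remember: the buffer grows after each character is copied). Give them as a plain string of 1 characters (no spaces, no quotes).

Token 1: literal('Z'). Output: "Z"
Token 2: literal('T'). Output: "ZT"
Token 3: backref(off=2, len=1). Copied 'Z' from pos 0. Output: "ZTZ"
Token 4: literal('Z'). Output: "ZTZZ"
Token 5: backref(off=1, len=1). Buffer before: "ZTZZ" (len 4)
  byte 1: read out[3]='Z', append. Buffer now: "ZTZZZ"

Answer: Z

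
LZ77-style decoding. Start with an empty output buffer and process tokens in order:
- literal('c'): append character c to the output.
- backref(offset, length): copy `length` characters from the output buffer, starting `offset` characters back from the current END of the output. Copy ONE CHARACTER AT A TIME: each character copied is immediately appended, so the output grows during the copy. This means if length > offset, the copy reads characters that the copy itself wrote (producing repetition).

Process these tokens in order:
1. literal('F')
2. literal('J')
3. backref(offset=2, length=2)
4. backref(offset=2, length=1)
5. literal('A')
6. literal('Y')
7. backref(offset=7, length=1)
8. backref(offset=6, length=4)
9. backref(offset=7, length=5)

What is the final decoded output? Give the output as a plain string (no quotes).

Token 1: literal('F'). Output: "F"
Token 2: literal('J'). Output: "FJ"
Token 3: backref(off=2, len=2). Copied 'FJ' from pos 0. Output: "FJFJ"
Token 4: backref(off=2, len=1). Copied 'F' from pos 2. Output: "FJFJF"
Token 5: literal('A'). Output: "FJFJFA"
Token 6: literal('Y'). Output: "FJFJFAY"
Token 7: backref(off=7, len=1). Copied 'F' from pos 0. Output: "FJFJFAYF"
Token 8: backref(off=6, len=4). Copied 'FJFA' from pos 2. Output: "FJFJFAYFFJFA"
Token 9: backref(off=7, len=5). Copied 'AYFFJ' from pos 5. Output: "FJFJFAYFFJFAAYFFJ"

Answer: FJFJFAYFFJFAAYFFJ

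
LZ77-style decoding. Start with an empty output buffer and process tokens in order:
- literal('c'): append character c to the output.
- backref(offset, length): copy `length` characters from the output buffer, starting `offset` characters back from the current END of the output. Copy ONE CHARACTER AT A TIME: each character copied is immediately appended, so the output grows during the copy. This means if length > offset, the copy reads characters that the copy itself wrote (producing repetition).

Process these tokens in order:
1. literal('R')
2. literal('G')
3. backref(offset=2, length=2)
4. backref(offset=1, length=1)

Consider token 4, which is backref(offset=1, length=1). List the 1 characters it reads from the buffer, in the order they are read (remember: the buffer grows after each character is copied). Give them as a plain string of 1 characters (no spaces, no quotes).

Token 1: literal('R'). Output: "R"
Token 2: literal('G'). Output: "RG"
Token 3: backref(off=2, len=2). Copied 'RG' from pos 0. Output: "RGRG"
Token 4: backref(off=1, len=1). Buffer before: "RGRG" (len 4)
  byte 1: read out[3]='G', append. Buffer now: "RGRGG"

Answer: G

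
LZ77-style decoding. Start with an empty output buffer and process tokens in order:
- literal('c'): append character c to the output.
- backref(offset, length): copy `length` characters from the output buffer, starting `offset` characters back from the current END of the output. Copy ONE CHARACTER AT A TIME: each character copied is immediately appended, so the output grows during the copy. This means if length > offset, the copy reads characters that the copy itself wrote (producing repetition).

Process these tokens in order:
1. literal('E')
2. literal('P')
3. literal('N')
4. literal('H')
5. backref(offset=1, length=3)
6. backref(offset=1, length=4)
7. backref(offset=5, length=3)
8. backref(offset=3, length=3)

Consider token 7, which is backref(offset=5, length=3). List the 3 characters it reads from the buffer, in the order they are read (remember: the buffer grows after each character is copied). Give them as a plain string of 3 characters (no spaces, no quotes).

Answer: HHH

Derivation:
Token 1: literal('E'). Output: "E"
Token 2: literal('P'). Output: "EP"
Token 3: literal('N'). Output: "EPN"
Token 4: literal('H'). Output: "EPNH"
Token 5: backref(off=1, len=3) (overlapping!). Copied 'HHH' from pos 3. Output: "EPNHHHH"
Token 6: backref(off=1, len=4) (overlapping!). Copied 'HHHH' from pos 6. Output: "EPNHHHHHHHH"
Token 7: backref(off=5, len=3). Buffer before: "EPNHHHHHHHH" (len 11)
  byte 1: read out[6]='H', append. Buffer now: "EPNHHHHHHHHH"
  byte 2: read out[7]='H', append. Buffer now: "EPNHHHHHHHHHH"
  byte 3: read out[8]='H', append. Buffer now: "EPNHHHHHHHHHHH"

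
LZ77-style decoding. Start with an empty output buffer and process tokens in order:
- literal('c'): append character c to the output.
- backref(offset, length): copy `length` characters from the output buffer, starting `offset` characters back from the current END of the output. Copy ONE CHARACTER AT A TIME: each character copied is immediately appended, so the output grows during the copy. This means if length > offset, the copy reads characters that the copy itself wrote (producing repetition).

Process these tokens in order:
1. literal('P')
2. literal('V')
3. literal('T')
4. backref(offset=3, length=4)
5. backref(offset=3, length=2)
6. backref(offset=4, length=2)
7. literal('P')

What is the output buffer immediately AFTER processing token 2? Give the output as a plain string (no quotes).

Answer: PV

Derivation:
Token 1: literal('P'). Output: "P"
Token 2: literal('V'). Output: "PV"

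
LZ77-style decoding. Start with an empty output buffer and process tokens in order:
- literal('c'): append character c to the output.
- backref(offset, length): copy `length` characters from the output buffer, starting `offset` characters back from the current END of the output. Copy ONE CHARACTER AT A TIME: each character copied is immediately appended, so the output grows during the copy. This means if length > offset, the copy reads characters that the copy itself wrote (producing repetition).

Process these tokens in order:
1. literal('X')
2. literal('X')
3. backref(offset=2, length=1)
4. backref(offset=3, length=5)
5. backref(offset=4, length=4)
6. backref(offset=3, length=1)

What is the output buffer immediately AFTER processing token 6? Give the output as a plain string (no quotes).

Token 1: literal('X'). Output: "X"
Token 2: literal('X'). Output: "XX"
Token 3: backref(off=2, len=1). Copied 'X' from pos 0. Output: "XXX"
Token 4: backref(off=3, len=5) (overlapping!). Copied 'XXXXX' from pos 0. Output: "XXXXXXXX"
Token 5: backref(off=4, len=4). Copied 'XXXX' from pos 4. Output: "XXXXXXXXXXXX"
Token 6: backref(off=3, len=1). Copied 'X' from pos 9. Output: "XXXXXXXXXXXXX"

Answer: XXXXXXXXXXXXX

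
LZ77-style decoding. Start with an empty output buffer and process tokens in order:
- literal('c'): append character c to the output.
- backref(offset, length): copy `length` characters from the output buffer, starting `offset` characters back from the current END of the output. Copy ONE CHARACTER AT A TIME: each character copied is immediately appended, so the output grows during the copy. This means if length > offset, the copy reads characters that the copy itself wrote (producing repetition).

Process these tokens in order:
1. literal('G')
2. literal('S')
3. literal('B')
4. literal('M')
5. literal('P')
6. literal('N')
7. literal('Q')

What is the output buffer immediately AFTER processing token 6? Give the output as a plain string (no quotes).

Answer: GSBMPN

Derivation:
Token 1: literal('G'). Output: "G"
Token 2: literal('S'). Output: "GS"
Token 3: literal('B'). Output: "GSB"
Token 4: literal('M'). Output: "GSBM"
Token 5: literal('P'). Output: "GSBMP"
Token 6: literal('N'). Output: "GSBMPN"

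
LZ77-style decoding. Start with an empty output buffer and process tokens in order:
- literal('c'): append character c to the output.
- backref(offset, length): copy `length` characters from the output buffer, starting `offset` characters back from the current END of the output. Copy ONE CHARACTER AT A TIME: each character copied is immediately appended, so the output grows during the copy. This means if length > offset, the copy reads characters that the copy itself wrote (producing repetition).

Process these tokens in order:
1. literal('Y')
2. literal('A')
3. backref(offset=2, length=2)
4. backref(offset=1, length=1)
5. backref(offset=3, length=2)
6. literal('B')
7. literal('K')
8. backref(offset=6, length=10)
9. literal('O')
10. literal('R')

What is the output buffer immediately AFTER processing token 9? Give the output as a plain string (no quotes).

Answer: YAYAAYABKAAYABKAAYAO

Derivation:
Token 1: literal('Y'). Output: "Y"
Token 2: literal('A'). Output: "YA"
Token 3: backref(off=2, len=2). Copied 'YA' from pos 0. Output: "YAYA"
Token 4: backref(off=1, len=1). Copied 'A' from pos 3. Output: "YAYAA"
Token 5: backref(off=3, len=2). Copied 'YA' from pos 2. Output: "YAYAAYA"
Token 6: literal('B'). Output: "YAYAAYAB"
Token 7: literal('K'). Output: "YAYAAYABK"
Token 8: backref(off=6, len=10) (overlapping!). Copied 'AAYABKAAYA' from pos 3. Output: "YAYAAYABKAAYABKAAYA"
Token 9: literal('O'). Output: "YAYAAYABKAAYABKAAYAO"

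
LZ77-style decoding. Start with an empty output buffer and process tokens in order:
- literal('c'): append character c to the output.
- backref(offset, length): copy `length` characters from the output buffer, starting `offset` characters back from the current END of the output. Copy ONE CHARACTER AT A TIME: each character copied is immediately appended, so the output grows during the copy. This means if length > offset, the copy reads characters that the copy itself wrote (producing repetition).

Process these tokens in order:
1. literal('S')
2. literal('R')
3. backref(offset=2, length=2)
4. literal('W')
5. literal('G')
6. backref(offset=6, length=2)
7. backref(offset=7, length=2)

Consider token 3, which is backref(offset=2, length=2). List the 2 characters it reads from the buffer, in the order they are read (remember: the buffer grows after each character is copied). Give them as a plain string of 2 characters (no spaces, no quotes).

Answer: SR

Derivation:
Token 1: literal('S'). Output: "S"
Token 2: literal('R'). Output: "SR"
Token 3: backref(off=2, len=2). Buffer before: "SR" (len 2)
  byte 1: read out[0]='S', append. Buffer now: "SRS"
  byte 2: read out[1]='R', append. Buffer now: "SRSR"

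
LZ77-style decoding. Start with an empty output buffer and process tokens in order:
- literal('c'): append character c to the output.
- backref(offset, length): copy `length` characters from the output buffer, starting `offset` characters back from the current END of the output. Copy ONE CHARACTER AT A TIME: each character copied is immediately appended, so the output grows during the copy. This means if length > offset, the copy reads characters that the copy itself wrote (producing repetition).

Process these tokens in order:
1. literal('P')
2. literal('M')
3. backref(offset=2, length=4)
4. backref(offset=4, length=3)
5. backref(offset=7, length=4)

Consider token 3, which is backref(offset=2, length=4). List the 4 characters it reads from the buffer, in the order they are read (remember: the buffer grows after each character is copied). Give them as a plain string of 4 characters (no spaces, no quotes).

Token 1: literal('P'). Output: "P"
Token 2: literal('M'). Output: "PM"
Token 3: backref(off=2, len=4). Buffer before: "PM" (len 2)
  byte 1: read out[0]='P', append. Buffer now: "PMP"
  byte 2: read out[1]='M', append. Buffer now: "PMPM"
  byte 3: read out[2]='P', append. Buffer now: "PMPMP"
  byte 4: read out[3]='M', append. Buffer now: "PMPMPM"

Answer: PMPM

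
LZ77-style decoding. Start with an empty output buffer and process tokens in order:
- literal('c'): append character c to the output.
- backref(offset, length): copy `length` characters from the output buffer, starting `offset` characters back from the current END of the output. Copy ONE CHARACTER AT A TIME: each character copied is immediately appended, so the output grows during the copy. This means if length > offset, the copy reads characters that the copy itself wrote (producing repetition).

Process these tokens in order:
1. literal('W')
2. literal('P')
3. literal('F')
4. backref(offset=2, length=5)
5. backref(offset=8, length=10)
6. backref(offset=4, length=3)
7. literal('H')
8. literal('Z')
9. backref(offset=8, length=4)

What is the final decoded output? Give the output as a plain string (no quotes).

Token 1: literal('W'). Output: "W"
Token 2: literal('P'). Output: "WP"
Token 3: literal('F'). Output: "WPF"
Token 4: backref(off=2, len=5) (overlapping!). Copied 'PFPFP' from pos 1. Output: "WPFPFPFP"
Token 5: backref(off=8, len=10) (overlapping!). Copied 'WPFPFPFPWP' from pos 0. Output: "WPFPFPFPWPFPFPFPWP"
Token 6: backref(off=4, len=3). Copied 'FPW' from pos 14. Output: "WPFPFPFPWPFPFPFPWPFPW"
Token 7: literal('H'). Output: "WPFPFPFPWPFPFPFPWPFPWH"
Token 8: literal('Z'). Output: "WPFPFPFPWPFPFPFPWPFPWHZ"
Token 9: backref(off=8, len=4). Copied 'PWPF' from pos 15. Output: "WPFPFPFPWPFPFPFPWPFPWHZPWPF"

Answer: WPFPFPFPWPFPFPFPWPFPWHZPWPF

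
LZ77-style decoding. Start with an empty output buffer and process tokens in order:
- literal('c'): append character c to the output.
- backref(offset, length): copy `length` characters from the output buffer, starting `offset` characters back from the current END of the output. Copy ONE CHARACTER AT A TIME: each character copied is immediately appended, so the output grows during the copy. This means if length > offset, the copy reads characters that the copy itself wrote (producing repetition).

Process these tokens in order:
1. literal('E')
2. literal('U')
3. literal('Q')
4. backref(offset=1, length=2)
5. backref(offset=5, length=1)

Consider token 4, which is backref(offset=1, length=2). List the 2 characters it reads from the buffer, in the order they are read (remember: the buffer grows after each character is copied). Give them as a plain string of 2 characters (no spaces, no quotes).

Answer: QQ

Derivation:
Token 1: literal('E'). Output: "E"
Token 2: literal('U'). Output: "EU"
Token 3: literal('Q'). Output: "EUQ"
Token 4: backref(off=1, len=2). Buffer before: "EUQ" (len 3)
  byte 1: read out[2]='Q', append. Buffer now: "EUQQ"
  byte 2: read out[3]='Q', append. Buffer now: "EUQQQ"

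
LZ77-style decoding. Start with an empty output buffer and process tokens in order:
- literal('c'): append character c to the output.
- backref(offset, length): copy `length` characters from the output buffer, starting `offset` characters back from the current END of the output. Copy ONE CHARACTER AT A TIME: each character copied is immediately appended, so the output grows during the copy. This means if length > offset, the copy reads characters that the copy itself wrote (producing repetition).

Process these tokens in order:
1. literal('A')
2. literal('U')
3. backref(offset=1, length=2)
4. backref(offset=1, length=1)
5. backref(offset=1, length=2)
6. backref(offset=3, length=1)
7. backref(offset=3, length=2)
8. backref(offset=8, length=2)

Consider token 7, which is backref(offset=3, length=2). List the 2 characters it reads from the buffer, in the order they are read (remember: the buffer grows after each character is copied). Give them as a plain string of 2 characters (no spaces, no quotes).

Answer: UU

Derivation:
Token 1: literal('A'). Output: "A"
Token 2: literal('U'). Output: "AU"
Token 3: backref(off=1, len=2) (overlapping!). Copied 'UU' from pos 1. Output: "AUUU"
Token 4: backref(off=1, len=1). Copied 'U' from pos 3. Output: "AUUUU"
Token 5: backref(off=1, len=2) (overlapping!). Copied 'UU' from pos 4. Output: "AUUUUUU"
Token 6: backref(off=3, len=1). Copied 'U' from pos 4. Output: "AUUUUUUU"
Token 7: backref(off=3, len=2). Buffer before: "AUUUUUUU" (len 8)
  byte 1: read out[5]='U', append. Buffer now: "AUUUUUUUU"
  byte 2: read out[6]='U', append. Buffer now: "AUUUUUUUUU"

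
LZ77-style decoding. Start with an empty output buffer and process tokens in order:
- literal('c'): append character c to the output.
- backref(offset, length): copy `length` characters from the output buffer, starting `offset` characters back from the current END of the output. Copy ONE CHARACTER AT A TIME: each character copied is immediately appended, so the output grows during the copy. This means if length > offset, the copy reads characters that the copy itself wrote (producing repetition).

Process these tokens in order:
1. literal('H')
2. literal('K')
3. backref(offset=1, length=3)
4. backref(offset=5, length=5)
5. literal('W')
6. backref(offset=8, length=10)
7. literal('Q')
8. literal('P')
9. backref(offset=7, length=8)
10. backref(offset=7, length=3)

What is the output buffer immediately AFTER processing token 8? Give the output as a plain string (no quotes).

Token 1: literal('H'). Output: "H"
Token 2: literal('K'). Output: "HK"
Token 3: backref(off=1, len=3) (overlapping!). Copied 'KKK' from pos 1. Output: "HKKKK"
Token 4: backref(off=5, len=5). Copied 'HKKKK' from pos 0. Output: "HKKKKHKKKK"
Token 5: literal('W'). Output: "HKKKKHKKKKW"
Token 6: backref(off=8, len=10) (overlapping!). Copied 'KKHKKKKWKK' from pos 3. Output: "HKKKKHKKKKWKKHKKKKWKK"
Token 7: literal('Q'). Output: "HKKKKHKKKKWKKHKKKKWKKQ"
Token 8: literal('P'). Output: "HKKKKHKKKKWKKHKKKKWKKQP"

Answer: HKKKKHKKKKWKKHKKKKWKKQP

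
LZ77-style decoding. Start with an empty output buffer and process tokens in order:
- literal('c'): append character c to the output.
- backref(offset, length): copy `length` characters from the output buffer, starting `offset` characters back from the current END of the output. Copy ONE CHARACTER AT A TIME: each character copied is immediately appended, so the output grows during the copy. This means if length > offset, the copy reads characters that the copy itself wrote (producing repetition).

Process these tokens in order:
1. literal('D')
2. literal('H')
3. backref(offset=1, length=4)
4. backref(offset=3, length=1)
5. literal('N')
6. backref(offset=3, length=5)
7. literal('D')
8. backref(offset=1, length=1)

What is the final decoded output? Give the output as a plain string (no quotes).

Token 1: literal('D'). Output: "D"
Token 2: literal('H'). Output: "DH"
Token 3: backref(off=1, len=4) (overlapping!). Copied 'HHHH' from pos 1. Output: "DHHHHH"
Token 4: backref(off=3, len=1). Copied 'H' from pos 3. Output: "DHHHHHH"
Token 5: literal('N'). Output: "DHHHHHHN"
Token 6: backref(off=3, len=5) (overlapping!). Copied 'HHNHH' from pos 5. Output: "DHHHHHHNHHNHH"
Token 7: literal('D'). Output: "DHHHHHHNHHNHHD"
Token 8: backref(off=1, len=1). Copied 'D' from pos 13. Output: "DHHHHHHNHHNHHDD"

Answer: DHHHHHHNHHNHHDD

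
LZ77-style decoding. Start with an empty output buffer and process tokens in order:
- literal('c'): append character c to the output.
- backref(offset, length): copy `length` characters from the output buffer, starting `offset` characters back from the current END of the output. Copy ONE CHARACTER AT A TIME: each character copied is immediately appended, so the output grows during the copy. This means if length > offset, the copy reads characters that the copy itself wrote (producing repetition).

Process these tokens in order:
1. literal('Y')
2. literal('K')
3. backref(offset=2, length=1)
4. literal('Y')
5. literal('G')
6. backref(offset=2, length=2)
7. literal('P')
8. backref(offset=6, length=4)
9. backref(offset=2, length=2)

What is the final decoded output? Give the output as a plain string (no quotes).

Token 1: literal('Y'). Output: "Y"
Token 2: literal('K'). Output: "YK"
Token 3: backref(off=2, len=1). Copied 'Y' from pos 0. Output: "YKY"
Token 4: literal('Y'). Output: "YKYY"
Token 5: literal('G'). Output: "YKYYG"
Token 6: backref(off=2, len=2). Copied 'YG' from pos 3. Output: "YKYYGYG"
Token 7: literal('P'). Output: "YKYYGYGP"
Token 8: backref(off=6, len=4). Copied 'YYGY' from pos 2. Output: "YKYYGYGPYYGY"
Token 9: backref(off=2, len=2). Copied 'GY' from pos 10. Output: "YKYYGYGPYYGYGY"

Answer: YKYYGYGPYYGYGY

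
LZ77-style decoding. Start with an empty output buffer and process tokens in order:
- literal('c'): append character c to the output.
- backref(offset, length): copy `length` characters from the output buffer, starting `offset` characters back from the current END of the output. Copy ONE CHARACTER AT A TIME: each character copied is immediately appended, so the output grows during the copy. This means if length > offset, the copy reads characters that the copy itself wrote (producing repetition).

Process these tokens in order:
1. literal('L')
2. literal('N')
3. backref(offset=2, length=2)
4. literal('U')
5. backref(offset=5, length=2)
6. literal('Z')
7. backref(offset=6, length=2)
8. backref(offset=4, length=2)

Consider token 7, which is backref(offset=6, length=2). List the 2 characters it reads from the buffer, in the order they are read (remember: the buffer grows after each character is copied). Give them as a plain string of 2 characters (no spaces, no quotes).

Token 1: literal('L'). Output: "L"
Token 2: literal('N'). Output: "LN"
Token 3: backref(off=2, len=2). Copied 'LN' from pos 0. Output: "LNLN"
Token 4: literal('U'). Output: "LNLNU"
Token 5: backref(off=5, len=2). Copied 'LN' from pos 0. Output: "LNLNULN"
Token 6: literal('Z'). Output: "LNLNULNZ"
Token 7: backref(off=6, len=2). Buffer before: "LNLNULNZ" (len 8)
  byte 1: read out[2]='L', append. Buffer now: "LNLNULNZL"
  byte 2: read out[3]='N', append. Buffer now: "LNLNULNZLN"

Answer: LN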